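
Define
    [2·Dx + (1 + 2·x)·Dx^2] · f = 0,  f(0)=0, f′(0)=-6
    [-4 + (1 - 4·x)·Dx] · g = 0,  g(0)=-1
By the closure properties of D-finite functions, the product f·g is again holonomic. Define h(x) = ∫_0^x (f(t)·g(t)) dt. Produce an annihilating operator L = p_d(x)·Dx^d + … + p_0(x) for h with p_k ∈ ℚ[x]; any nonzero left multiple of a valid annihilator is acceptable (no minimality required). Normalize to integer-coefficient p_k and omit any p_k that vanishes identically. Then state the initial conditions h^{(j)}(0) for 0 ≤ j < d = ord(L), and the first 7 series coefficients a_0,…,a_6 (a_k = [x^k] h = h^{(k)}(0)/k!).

f: a_k = 0, -6, 6, -8, 12, -96/5, 32, …
g: a_k = -1, -4, -16, -64, -256, -1024, -4096, …
Product ⇒ symmetric product L₀, ord ≤ 2.
h=∫h₀ ⇒ L = L₀·Dx.
L = 8·Dx + (6 + 24·x)·Dx^2 + (-1 + 2·x + 8·x^2)·Dx^3  (order 3).
h: a_k = 0, 0, 3, 6, 20, 308/5, 3128/15, …
ICs: h(0) = 0, h′(0) = 0, h′′(0) = 6.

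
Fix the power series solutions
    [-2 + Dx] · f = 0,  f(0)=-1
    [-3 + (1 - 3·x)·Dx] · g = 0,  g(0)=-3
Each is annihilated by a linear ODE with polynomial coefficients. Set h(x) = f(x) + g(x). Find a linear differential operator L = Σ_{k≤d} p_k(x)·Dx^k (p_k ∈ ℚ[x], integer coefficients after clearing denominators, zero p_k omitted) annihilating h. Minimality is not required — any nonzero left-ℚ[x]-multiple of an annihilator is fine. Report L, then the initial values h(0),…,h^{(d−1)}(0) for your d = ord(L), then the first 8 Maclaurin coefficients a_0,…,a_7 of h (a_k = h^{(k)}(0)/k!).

L = (24 + 36·x) + (-14 - 24·x + 36·x^2)·Dx + (1 + 3·x - 18·x^2)·Dx^2  (order 2).
h: a_k = -4, -11, -29, -247/3, -731/3, -10939/15, -98419/45, -2066723/315, …
ICs: h(0) = -4, h′(0) = -11.

f: a_k = -1, -2, -2, -4/3, -2/3, -4/15, -4/45, -8/315, …
g: a_k = -3, -9, -27, -81, -243, -729, -2187, -6561, …
h₀=f+g: left-lcm gives L₀, ord ≤ 2.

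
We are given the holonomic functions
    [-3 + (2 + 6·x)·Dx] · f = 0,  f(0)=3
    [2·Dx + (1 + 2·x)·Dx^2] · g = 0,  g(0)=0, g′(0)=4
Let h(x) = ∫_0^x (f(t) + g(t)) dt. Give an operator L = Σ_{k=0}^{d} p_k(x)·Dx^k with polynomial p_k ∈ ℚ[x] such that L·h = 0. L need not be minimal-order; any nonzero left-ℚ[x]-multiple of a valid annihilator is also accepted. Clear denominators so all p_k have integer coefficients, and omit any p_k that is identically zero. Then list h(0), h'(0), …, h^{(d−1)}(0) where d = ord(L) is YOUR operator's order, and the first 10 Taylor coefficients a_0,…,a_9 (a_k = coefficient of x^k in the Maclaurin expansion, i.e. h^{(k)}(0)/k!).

f: a_k = 3, 9/2, -27/8, 81/16, -1215/128, 5103/256, -45927/1024, 216513/2048, -8444007/32768, 42220035/65536, …
g: a_k = 0, 4, -4, 16/3, -8, 64/5, -64/3, 256/7, -64, 1024/9, …
h₀=f+g: left-lcm gives L₀, ord ≤ 3.
h=∫h₀ ⇒ L = L₀·Dx.
L = (-6 + 36·x)·Dx^2 + (5 + 84·x + 180·x^2)·Dx^3 + (2 + 22·x + 72·x^2 + 72·x^3)·Dx^4  (order 4).
h: a_k = 0, 3, 17/4, -59/24, 499/192, -2239/640, 41899/7680, -203317/21504, 2039879/114688, -10541159/294912, …
ICs: h(0) = 0, h′(0) = 3, h′′(0) = 17/2, h′′′(0) = -59/4.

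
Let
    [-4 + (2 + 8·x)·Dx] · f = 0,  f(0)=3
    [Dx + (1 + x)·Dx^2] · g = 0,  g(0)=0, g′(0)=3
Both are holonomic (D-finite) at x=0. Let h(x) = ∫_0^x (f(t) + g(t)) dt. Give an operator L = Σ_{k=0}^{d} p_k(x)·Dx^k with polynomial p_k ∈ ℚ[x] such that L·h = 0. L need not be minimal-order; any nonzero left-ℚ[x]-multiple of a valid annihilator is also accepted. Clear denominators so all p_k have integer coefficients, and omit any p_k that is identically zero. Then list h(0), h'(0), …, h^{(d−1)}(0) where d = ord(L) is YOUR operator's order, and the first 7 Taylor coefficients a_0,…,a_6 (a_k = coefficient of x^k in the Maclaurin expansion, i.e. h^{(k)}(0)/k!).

L = (-8 + 4·x)·Dx^2 + (-10 - 8·x + 20·x^2)·Dx^3 + (-1 - 3·x + 6·x^2 + 8·x^3)·Dx^4  (order 4).
h: a_k = 0, 3, 9/2, -5/2, 13/4, -123/20, 141/10, …
ICs: h(0) = 0, h′(0) = 3, h′′(0) = 9, h′′′(0) = -15.

f: a_k = 3, 6, -6, 12, -30, 84, -252, …
g: a_k = 0, 3, -3/2, 1, -3/4, 3/5, -1/2, …
Sum ⇒ L₀ = lclm(L_f,L_g) in ℚ(x)⟨Dx⟩.
h=∫h₀ ⇒ L = L₀·Dx.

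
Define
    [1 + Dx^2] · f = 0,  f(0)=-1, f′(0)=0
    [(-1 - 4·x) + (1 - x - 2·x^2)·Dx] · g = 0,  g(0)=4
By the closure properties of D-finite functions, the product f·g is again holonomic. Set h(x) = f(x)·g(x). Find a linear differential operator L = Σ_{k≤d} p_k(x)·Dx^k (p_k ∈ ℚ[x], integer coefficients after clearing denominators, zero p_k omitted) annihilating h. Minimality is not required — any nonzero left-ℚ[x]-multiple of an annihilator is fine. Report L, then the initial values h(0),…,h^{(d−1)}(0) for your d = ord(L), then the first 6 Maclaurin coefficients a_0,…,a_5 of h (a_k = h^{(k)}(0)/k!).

f: a_k = -1, 0, 1/2, 0, -1/24, 0, …
g: a_k = 4, 4, 12, 20, 44, 84, …
f·g: L₀ = L_f ⊗_s L_g, ord ≤ 2·1.
L = (3 + x + 2·x^2) + (2 + 8·x)·Dx + (-1 + x + 2·x^2)·Dx^2  (order 2).
h: a_k = -4, -4, -10, -18, -229/6, -445/6, …
ICs: h(0) = -4, h′(0) = -4.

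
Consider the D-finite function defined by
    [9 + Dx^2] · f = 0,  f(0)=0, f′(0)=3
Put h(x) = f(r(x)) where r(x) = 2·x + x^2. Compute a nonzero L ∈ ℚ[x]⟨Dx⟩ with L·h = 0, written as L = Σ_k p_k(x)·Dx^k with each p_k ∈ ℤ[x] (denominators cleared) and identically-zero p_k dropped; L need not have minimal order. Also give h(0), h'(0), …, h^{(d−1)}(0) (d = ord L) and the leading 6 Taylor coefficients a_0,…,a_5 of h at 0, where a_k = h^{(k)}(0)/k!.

L = (36 + 108·x + 108·x^2 + 36·x^3) - Dx + (1 + x)·Dx^2  (order 2).
h: a_k = 0, 6, 3, -36, -54, 189/5, …
ICs: h(0) = 0, h′(0) = 6.

f: a_k = 0, 3, 0, -9/2, 0, 81/40, …
h₀=f(r): pull back L_f along r ⇒ L₀.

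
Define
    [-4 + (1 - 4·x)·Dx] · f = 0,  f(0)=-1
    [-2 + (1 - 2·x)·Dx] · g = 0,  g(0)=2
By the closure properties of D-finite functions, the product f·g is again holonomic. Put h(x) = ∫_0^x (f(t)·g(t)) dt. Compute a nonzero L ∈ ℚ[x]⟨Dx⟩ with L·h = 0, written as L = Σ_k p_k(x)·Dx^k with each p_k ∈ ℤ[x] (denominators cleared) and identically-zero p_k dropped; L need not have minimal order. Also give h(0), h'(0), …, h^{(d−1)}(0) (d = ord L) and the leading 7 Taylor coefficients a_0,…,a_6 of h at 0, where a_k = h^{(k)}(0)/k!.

f: a_k = -1, -4, -16, -64, -256, -1024, -4096, …
g: a_k = 2, 4, 8, 16, 32, 64, 128, …
Product ⇒ symmetric product L₀, ord ≤ 1.
∫: right-multiply L₀ by Dx.
L = (-6 + 16·x)·Dx + (1 - 6·x + 8·x^2)·Dx^2  (order 2).
h: a_k = 0, -2, -6, -56/3, -60, -992/5, -672, …
ICs: h(0) = 0, h′(0) = -2.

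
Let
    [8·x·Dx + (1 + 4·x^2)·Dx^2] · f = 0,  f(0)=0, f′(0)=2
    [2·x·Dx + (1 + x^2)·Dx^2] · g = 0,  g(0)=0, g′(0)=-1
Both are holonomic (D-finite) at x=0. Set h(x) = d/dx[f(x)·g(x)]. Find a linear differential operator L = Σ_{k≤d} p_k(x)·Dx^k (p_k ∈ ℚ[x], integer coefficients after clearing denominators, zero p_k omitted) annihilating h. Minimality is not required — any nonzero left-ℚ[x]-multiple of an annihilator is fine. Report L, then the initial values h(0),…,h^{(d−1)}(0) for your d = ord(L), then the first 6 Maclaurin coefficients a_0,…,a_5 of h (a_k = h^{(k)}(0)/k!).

L = (-96·x - 800·x^3 - 1024·x^5 + 640·x^7 + 1536·x^9) + (-20 - 412·x^2 - 1440·x^4 - 896·x^6 + 2240·x^8 + 2304·x^10)·Dx + (-40·x - 280·x^3 - 480·x^5 + 272·x^7 + 1280·x^9 + 768·x^11)·Dx^2 + (-1 - 10·x^2 - 29·x^4 + 116·x^8 + 160·x^10 + 64·x^12)·Dx^3  (order 3).
h: a_k = 0, -4, 0, 40/3, 0, -692/15, …
ICs: h(0) = 0, h′(0) = -4, h′′(0) = 0.

f: a_k = 0, 2, 0, -8/3, 0, 32/5, …
g: a_k = 0, -1, 0, 1/3, 0, -1/5, …
f·g: L₀ = L_f ⊗_s L_g, ord ≤ 2·2.
Derive L from L₀ (diff closure).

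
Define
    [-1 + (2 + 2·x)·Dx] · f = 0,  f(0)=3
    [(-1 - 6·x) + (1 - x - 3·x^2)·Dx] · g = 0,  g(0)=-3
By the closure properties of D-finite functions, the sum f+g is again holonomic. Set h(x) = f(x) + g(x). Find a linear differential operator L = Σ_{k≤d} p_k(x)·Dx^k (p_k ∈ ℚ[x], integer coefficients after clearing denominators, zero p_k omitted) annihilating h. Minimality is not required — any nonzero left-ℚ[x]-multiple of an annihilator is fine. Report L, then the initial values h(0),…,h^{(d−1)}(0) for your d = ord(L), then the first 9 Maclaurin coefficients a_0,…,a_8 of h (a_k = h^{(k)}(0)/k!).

L = (17 + 57·x + 135·x^2 + 90·x^3) + (-33 - 134·x - 387·x^2 - 510·x^3 - 225·x^4)·Dx + (2 + 30·x + 22·x^2 - 126·x^3 - 210·x^4 - 90·x^5)·Dx^2  (order 2).
h: a_k = 0, -3/2, -99/8, -333/16, -7311/128, -30699/256, -298047/1024, -1333149/2048, -49939719/32768, …
ICs: h(0) = 0, h′(0) = -3/2.

f: a_k = 3, 3/2, -3/8, 3/16, -15/128, 21/256, -63/1024, 99/2048, -1287/32768, …
g: a_k = -3, -3, -12, -21, -57, -120, -291, -651, -1524, …
h₀=f+g: left-lcm gives L₀, ord ≤ 2.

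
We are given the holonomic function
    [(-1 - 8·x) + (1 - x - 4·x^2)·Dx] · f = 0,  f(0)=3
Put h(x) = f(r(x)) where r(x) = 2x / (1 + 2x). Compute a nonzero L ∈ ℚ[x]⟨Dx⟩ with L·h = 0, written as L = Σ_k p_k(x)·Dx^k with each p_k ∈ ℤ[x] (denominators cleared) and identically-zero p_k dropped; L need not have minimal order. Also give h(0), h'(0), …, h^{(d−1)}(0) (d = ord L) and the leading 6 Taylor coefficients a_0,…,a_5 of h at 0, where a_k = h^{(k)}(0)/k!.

f: a_k = 3, 3, 15, 27, 87, 195, …
L₀ from L_f via x↦r, Dx↦r'^{-1}Dx.
L = (2 + 36·x) + (-1 - 4·x + 12·x^2 + 32·x^3)·Dx  (order 1).
h: a_k = 3, 6, 48, 0, 768, -1536, …
ICs: h(0) = 3.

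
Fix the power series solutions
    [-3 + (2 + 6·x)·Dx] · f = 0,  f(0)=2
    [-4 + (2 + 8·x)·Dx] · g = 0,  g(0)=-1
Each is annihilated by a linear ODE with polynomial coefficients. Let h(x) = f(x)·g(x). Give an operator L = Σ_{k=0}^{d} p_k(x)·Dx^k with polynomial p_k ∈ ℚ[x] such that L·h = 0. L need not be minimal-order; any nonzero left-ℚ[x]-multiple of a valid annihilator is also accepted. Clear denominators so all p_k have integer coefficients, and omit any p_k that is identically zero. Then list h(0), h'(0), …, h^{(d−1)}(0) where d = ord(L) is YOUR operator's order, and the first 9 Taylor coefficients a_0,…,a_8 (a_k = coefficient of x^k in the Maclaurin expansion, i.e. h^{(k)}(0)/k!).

L = (-7 - 24·x) + (2 + 14·x + 24·x^2)·Dx  (order 1).
h: a_k = -2, -7, 1/4, -7/8, 197/64, -1393/128, 19797/512, -141351/1024, 8111661/16384, …
ICs: h(0) = -2.

f: a_k = 2, 3, -9/4, 27/8, -405/64, 1701/128, -15309/512, 72171/1024, -2814669/16384, …
g: a_k = -1, -2, 2, -4, 10, -28, 84, -264, 858, …
f·g: L₀ = L_f ⊗_s L_g, ord ≤ 1·1.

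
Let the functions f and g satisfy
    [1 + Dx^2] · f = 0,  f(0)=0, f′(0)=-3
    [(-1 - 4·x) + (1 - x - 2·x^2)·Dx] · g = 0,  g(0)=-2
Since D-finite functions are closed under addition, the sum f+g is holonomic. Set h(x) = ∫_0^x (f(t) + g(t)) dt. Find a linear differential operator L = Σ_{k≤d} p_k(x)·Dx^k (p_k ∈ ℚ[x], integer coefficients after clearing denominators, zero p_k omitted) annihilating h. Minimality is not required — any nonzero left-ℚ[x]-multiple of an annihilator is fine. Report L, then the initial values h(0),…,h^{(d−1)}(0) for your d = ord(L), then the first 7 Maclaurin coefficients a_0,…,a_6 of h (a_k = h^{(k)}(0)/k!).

f: a_k = 0, -3, 0, 1/2, 0, -1/40, 0, …
g: a_k = -2, -2, -6, -10, -22, -42, -86, …
h₀=f+g: left-lcm gives L₀, ord ≤ 3.
h=∫₀ˣh₀: take L = L₀·Dx.
L = (-31 - 146·x - 133·x^2 - 184·x^3 - 20·x^4 - 16·x^5)·Dx + (7 + 3·x - 3·x^2 - 37·x^3 - 42·x^4 - 12·x^5 - 8·x^6)·Dx^2 + (-31 - 146·x - 133·x^2 - 184·x^3 - 20·x^4 - 16·x^5)·Dx^3 + (7 + 3·x - 3·x^2 - 37·x^3 - 42·x^4 - 12·x^5 - 8·x^6)·Dx^4  (order 4).
h: a_k = 0, -2, -5/2, -2, -19/8, -22/5, -1681/240, …
ICs: h(0) = 0, h′(0) = -2, h′′(0) = -5, h′′′(0) = -12.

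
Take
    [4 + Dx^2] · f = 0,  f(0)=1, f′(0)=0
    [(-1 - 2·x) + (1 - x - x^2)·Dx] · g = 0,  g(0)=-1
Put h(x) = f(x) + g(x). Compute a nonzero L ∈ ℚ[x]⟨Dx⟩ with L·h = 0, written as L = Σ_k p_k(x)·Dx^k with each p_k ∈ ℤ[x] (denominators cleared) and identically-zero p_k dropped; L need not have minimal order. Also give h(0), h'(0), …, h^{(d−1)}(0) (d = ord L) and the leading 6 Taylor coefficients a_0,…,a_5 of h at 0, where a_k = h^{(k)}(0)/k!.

f: a_k = 1, 0, -2, 0, 2/3, 0, …
g: a_k = -1, -1, -2, -3, -5, -8, …
Sum ⇒ L₀ = lclm(L_f,L_g) in ℚ(x)⟨Dx⟩.
L = (-44 - 96·x - 32·x^2 - 48·x^3 - 40·x^4 - 16·x^5) + (16 - 20·x - 8·x^2 + 16·x^3 - 12·x^4 - 24·x^5 - 8·x^6)·Dx + (-11 - 24·x - 8·x^2 - 12·x^3 - 10·x^4 - 4·x^5)·Dx^2 + (4 - 5·x - 2·x^2 + 4·x^3 - 3·x^4 - 6·x^5 - 2·x^6)·Dx^3  (order 3).
h: a_k = 0, -1, -4, -3, -13/3, -8, …
ICs: h(0) = 0, h′(0) = -1, h′′(0) = -8.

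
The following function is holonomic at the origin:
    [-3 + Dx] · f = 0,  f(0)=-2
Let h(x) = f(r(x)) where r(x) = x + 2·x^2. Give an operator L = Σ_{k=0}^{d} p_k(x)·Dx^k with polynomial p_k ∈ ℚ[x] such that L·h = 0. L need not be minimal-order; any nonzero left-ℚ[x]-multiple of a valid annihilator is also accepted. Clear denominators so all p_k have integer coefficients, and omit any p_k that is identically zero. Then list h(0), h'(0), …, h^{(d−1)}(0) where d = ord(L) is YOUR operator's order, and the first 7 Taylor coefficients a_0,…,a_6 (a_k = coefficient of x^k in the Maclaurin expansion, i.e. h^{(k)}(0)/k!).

L = (-3 - 12·x) + Dx  (order 1).
h: a_k = -2, -6, -21, -45, -387/4, -3321/20, -11061/40, …
ICs: h(0) = -2.

f: a_k = -2, -6, -9, -9, -27/4, -81/20, -81/40, …
f∘r: x↦r, Dx↦Dx/r' in L_f ⇒ L₀.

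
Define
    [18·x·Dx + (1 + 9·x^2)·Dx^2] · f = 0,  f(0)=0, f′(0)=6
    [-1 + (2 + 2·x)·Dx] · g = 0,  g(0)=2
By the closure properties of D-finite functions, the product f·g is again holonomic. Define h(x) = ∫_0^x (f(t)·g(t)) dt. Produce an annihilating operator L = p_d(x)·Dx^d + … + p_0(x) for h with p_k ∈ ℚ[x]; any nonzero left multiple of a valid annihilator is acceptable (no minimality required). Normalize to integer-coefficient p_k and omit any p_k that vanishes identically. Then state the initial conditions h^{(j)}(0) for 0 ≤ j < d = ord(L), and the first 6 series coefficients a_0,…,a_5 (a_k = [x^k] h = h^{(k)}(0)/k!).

f: a_k = 0, 6, 0, -18, 0, 486/5, …
g: a_k = 2, 1, -1/4, 1/8, -5/64, 7/128, …
Product ⇒ symmetric product L₀, ord ≤ 2.
Integrate: L := L₀·Dx.
L = (3 - 36·x - 9·x^2)·Dx + (-4 + 68·x + 108·x^2 + 36·x^3)·Dx^2 + (4 + 8·x + 40·x^2 + 72·x^3 + 36·x^4)·Dx^3  (order 3).
h: a_k = 0, 0, 6, 2, -75/8, -69/20, …
ICs: h(0) = 0, h′(0) = 0, h′′(0) = 12.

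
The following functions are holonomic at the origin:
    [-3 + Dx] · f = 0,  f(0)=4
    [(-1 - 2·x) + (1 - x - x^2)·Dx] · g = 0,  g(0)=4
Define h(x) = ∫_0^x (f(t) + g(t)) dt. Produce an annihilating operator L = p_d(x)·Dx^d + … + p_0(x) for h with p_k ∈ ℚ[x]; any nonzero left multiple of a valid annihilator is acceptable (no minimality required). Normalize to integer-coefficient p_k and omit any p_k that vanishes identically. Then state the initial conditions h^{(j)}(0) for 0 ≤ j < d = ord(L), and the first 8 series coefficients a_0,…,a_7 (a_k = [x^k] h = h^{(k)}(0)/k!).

f: a_k = 4, 12, 18, 18, 27/2, 81/10, 81/20, 243/140, …
g: a_k = 4, 4, 8, 12, 20, 32, 52, 84, …
Weyl lclm of L_f,L_g ⇒ L₀ (ord ≤ 2).
h=∫₀ˣh₀: take L = L₀·Dx.
L = (3 + 9·x + 45·x^2 + 18·x^3)·Dx + (5 - 24·x - 15·x^2 + 18·x^3 + 9·x^4)·Dx^2 + (-2 + 7·x - 8·x^3 - 3·x^4)·Dx^3  (order 3).
h: a_k = 0, 8, 8, 26/3, 15/2, 67/10, 401/60, 1121/140, …
ICs: h(0) = 0, h′(0) = 8, h′′(0) = 16.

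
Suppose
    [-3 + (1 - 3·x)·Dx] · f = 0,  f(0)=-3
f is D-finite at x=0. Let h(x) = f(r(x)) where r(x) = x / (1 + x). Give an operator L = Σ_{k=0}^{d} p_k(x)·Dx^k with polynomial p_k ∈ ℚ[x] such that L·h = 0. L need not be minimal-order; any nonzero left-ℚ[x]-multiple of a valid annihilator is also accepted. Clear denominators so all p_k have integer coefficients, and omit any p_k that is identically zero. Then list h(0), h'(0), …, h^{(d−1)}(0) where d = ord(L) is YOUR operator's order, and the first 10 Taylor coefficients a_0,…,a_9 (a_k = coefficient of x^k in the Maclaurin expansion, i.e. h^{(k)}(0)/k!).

L = 3 + (-1 + x + 2·x^2)·Dx  (order 1).
h: a_k = -3, -9, -18, -36, -72, -144, -288, -576, -1152, -2304, …
ICs: h(0) = -3.

f: a_k = -3, -9, -27, -81, -243, -729, -2187, -6561, -19683, -59049, …
f∘r: x↦r, Dx↦Dx/r' in L_f ⇒ L₀.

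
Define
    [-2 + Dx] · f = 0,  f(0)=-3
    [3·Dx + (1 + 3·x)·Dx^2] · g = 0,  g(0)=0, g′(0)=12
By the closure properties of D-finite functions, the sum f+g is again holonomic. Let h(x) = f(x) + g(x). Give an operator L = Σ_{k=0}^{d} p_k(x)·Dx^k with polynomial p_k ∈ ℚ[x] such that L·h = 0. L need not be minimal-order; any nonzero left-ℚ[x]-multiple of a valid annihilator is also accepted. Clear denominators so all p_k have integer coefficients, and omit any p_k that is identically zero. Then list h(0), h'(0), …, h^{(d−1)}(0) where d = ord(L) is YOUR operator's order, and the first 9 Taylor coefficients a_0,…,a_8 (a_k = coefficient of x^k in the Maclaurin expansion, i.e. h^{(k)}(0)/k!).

L = (-48 - 36·x)·Dx + (14 - 24·x - 36·x^2)·Dx^2 + (5 + 21·x + 18·x^2)·Dx^3  (order 3).
h: a_k = -3, 6, -24, 32, -83, 968/5, -7294/15, 131212/105, -688909/210, …
ICs: h(0) = -3, h′(0) = 6, h′′(0) = -48.

f: a_k = -3, -6, -6, -4, -2, -4/5, -4/15, -8/105, -2/105, …
g: a_k = 0, 12, -18, 36, -81, 972/5, -486, 8748/7, -6561/2, …
L₀ := lclm(L_f,L_g); ord L₀ ≤ 1+2.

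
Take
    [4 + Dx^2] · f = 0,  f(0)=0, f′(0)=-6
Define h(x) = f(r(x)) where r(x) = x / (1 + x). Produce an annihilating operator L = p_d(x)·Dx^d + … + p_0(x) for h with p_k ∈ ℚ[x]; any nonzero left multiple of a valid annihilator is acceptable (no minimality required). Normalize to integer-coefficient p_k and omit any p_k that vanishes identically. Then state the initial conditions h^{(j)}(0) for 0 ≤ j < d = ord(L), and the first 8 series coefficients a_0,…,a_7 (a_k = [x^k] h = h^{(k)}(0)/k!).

L = 4 + (2 + 6·x + 6·x^2 + 2·x^3)·Dx + (1 + 4·x + 6·x^2 + 4·x^3 + x^4)·Dx^2  (order 2).
h: a_k = 0, -6, 6, -2, -6, 86/5, -30, 4418/105, …
ICs: h(0) = 0, h′(0) = -6.

f: a_k = 0, -6, 0, 4, 0, -4/5, 0, 8/105, …
Substitute x→r, Dx→(1/r')Dx; clear ⇒ L₀.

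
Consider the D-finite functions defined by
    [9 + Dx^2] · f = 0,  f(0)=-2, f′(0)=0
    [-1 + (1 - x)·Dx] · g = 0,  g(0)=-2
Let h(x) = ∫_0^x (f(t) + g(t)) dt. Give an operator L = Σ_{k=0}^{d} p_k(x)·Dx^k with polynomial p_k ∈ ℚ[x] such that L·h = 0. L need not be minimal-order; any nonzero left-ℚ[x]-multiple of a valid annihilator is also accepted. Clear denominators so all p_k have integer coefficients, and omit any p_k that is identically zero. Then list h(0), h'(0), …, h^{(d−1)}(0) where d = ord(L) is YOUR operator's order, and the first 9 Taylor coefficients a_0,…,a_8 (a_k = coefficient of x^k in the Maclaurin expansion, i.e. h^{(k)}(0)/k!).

f: a_k = -2, 0, 9, 0, -27/4, 0, 81/40, 0, -729/2240, …
g: a_k = -2, -2, -2, -2, -2, -2, -2, -2, -2, …
f+g: L₀ = lclm(L_f,L_g), ord ≤ 2+1.
h=∫₀ˣh₀: take L = L₀·Dx.
L = (-135 + 162·x - 81·x^2)·Dx + (99 - 261·x + 243·x^2 - 81·x^3)·Dx^2 + (-15 + 18·x - 9·x^2)·Dx^3 + (11 - 29·x + 27·x^2 - 9·x^3)·Dx^4  (order 4).
h: a_k = 0, -4, -1, 7/3, -1/2, -7/4, -1/3, 1/280, -1/4, …
ICs: h(0) = 0, h′(0) = -4, h′′(0) = -2, h′′′(0) = 14.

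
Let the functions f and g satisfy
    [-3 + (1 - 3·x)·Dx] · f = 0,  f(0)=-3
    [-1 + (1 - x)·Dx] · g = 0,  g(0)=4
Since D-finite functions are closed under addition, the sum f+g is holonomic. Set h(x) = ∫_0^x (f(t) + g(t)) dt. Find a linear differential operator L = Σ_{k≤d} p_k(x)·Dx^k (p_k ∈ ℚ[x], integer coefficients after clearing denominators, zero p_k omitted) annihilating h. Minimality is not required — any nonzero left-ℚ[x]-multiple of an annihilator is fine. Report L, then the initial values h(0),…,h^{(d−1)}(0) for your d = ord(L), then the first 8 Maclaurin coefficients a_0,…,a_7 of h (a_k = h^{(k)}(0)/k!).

f: a_k = -3, -9, -27, -81, -243, -729, -2187, -6561, …
g: a_k = 4, 4, 4, 4, 4, 4, 4, 4, …
Weyl lclm of L_f,L_g ⇒ L₀ (ord ≤ 2).
Integrate: L := L₀·Dx.
L = -6·Dx + (8 - 12·x)·Dx^2 + (-1 + 4·x - 3·x^2)·Dx^3  (order 3).
h: a_k = 0, 1, -5/2, -23/3, -77/4, -239/5, -725/6, -2183/7, …
ICs: h(0) = 0, h′(0) = 1, h′′(0) = -5.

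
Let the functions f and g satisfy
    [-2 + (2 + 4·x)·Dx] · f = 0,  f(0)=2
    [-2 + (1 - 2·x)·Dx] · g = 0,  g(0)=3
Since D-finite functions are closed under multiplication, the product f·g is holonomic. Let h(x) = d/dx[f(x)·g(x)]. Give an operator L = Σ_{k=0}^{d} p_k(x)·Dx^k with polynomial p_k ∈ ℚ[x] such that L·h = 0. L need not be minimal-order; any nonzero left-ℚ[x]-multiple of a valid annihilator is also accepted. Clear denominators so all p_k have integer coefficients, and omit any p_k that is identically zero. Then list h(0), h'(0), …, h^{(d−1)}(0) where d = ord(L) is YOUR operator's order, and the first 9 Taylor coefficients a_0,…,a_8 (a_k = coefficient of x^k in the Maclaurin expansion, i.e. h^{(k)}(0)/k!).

L = (11 + 36·x + 12·x^2) + (-3 - 2·x + 12·x^2 + 8·x^3)·Dx  (order 1).
h: a_k = 18, 66, 207, 537, 5475/4, 12951/4, 61131/8, 138441/8, 2511243/64, …
ICs: h(0) = 18.

f: a_k = 2, 2, -1, 1, -5/4, 7/4, -21/8, 33/8, -429/64, …
g: a_k = 3, 6, 12, 24, 48, 96, 192, 384, 768, …
Sym-product of L_f,L_g gives L₀ (≤ ord 1).
h₀' ⇒ L via d/dx closure of L₀.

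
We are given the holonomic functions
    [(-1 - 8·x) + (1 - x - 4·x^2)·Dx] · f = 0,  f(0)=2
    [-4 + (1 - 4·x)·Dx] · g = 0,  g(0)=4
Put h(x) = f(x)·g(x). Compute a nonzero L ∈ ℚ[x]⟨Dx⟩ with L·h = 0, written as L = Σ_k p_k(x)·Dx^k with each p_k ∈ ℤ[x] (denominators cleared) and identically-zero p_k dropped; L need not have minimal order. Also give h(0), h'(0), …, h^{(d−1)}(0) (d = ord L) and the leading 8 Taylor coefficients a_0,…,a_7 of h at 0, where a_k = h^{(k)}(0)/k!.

f: a_k = 2, 2, 10, 18, 58, 130, 362, 882, …
g: a_k = 4, 16, 64, 256, 1024, 4096, 16384, 65536, …
f·g: L₀ = L_f ⊗_s L_g, ord ≤ 1·1.
L = (-5 + 48·x^2) + (1 - 5·x + 16·x^3)·Dx  (order 1).
h: a_k = 8, 40, 200, 872, 3720, 15400, 63048, 255720, …
ICs: h(0) = 8.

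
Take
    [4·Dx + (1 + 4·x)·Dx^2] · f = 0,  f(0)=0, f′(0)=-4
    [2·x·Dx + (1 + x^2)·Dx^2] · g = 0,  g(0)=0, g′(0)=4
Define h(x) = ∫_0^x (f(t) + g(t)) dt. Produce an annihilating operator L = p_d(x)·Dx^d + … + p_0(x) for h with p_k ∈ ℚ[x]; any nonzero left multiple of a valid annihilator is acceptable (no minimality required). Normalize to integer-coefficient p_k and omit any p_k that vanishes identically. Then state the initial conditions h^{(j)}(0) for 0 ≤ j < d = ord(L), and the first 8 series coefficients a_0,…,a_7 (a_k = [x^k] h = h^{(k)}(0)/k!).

f: a_k = 0, -4, 8, -64/3, 64, -1024/5, 2048/3, -16384/7, …
g: a_k = 0, 4, 0, -4/3, 0, 4/5, 0, -4/7, …
Weyl lclm of L_f,L_g ⇒ L₀ (ord ≤ 4).
Integrate: L := L₀·Dx.
L = (-4 - 48·x + 12·x^2 + 16·x^3)·Dx^2 + (-17 - 8·x - 45·x^2 + 24·x^3 + 32·x^4)·Dx^3 + (-2 - 7·x + 4·x^2 + x^3 + 6·x^4 + 8·x^5)·Dx^4  (order 4).
h: a_k = 0, 0, 0, 8/3, -17/3, 64/5, -34, 2048/21, …
ICs: h(0) = 0, h′(0) = 0, h′′(0) = 0, h′′′(0) = 16.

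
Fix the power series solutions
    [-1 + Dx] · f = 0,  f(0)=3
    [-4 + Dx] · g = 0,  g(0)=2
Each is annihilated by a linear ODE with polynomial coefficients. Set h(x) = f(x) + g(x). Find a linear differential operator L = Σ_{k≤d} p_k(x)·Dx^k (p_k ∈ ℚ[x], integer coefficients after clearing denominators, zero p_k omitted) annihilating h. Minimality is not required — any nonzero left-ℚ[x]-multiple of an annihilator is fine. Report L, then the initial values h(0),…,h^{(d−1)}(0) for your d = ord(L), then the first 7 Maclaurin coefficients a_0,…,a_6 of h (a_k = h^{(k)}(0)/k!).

f: a_k = 3, 3, 3/2, 1/2, 1/8, 1/40, 1/240, …
g: a_k = 2, 8, 16, 64/3, 64/3, 256/15, 512/45, …
L₀ := lclm(L_f,L_g); ord L₀ ≤ 1+1.
L = 4 - 5·Dx + Dx^2  (order 2).
h: a_k = 5, 11, 35/2, 131/6, 515/24, 2051/120, 1639/144, …
ICs: h(0) = 5, h′(0) = 11.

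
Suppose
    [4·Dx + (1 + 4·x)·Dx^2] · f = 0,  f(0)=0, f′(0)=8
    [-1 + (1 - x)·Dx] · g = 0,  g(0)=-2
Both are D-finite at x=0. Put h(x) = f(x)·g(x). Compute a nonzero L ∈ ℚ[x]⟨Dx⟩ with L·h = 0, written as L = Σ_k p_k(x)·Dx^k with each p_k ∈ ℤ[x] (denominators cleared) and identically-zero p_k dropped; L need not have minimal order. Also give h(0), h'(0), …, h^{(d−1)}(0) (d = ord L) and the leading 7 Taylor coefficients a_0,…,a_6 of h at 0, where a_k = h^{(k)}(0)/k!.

f: a_k = 0, 8, -16, 128/3, -128, 2048/5, -4096/3, …
g: a_k = -2, -2, -2, -2, -2, -2, -2, …
h₀=f·g: eliminate ⇒ L₀, order ≤ 2·1.
L = 4 + (-2 + 12·x)·Dx + (-1 - 3·x + 4·x^2)·Dx^2  (order 2).
h: a_k = 0, -16, 16, -208/3, 560/3, -9488/15, 31472/15, …
ICs: h(0) = 0, h′(0) = -16.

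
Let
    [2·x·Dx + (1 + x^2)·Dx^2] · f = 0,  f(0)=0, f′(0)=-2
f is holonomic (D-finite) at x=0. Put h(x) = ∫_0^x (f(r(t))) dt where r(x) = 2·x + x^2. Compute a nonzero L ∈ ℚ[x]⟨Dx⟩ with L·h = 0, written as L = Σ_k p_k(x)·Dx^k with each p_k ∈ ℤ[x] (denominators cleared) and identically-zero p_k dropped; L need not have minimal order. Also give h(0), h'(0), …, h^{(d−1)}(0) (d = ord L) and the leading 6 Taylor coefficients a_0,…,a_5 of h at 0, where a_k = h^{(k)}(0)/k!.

f: a_k = 0, -2, 0, 2/3, 0, -2/5, …
h₀=f(r): pull back L_f along r ⇒ L₀.
∫: right-multiply L₀ by Dx.
L = (-1 + 8·x + 16·x^2 + 12·x^3 + 3·x^4)·Dx^2 + (1 + x + 4·x^2 + 8·x^3 + 5·x^4 + x^5)·Dx^3  (order 3).
h: a_k = 0, 0, -2, -2/3, 4/3, 8/5, …
ICs: h(0) = 0, h′(0) = 0, h′′(0) = -4.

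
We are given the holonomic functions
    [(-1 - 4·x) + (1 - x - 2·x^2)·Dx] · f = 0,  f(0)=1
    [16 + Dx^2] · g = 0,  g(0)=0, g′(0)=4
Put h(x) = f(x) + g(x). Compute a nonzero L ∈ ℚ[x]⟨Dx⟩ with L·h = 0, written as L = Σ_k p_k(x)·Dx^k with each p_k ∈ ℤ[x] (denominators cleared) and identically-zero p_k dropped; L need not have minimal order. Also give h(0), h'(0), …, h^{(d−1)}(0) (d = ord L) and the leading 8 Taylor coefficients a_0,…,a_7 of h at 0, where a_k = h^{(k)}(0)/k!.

f: a_k = 1, 1, 3, 5, 11, 21, 43, 85, …
g: a_k = 0, 4, 0, -32/3, 0, 128/15, 0, -1024/315, …
Weyl lclm of L_f,L_g ⇒ L₀ (ord ≤ 3).
L = (368 + 1408·x - 256·x^2 + 512·x^3 + 2560·x^4 + 2048·x^5) + (-176 + 336·x + 384·x^2 - 1024·x^3 - 384·x^4 + 1536·x^5 + 1024·x^6)·Dx + (23 + 88·x - 16·x^2 + 32·x^3 + 160·x^4 + 128·x^5)·Dx^2 + (-11 + 21·x + 24·x^2 - 64·x^3 - 24·x^4 + 96·x^5 + 64·x^6)·Dx^3  (order 3).
h: a_k = 1, 5, 3, -17/3, 11, 443/15, 43, 25751/315, …
ICs: h(0) = 1, h′(0) = 5, h′′(0) = 6.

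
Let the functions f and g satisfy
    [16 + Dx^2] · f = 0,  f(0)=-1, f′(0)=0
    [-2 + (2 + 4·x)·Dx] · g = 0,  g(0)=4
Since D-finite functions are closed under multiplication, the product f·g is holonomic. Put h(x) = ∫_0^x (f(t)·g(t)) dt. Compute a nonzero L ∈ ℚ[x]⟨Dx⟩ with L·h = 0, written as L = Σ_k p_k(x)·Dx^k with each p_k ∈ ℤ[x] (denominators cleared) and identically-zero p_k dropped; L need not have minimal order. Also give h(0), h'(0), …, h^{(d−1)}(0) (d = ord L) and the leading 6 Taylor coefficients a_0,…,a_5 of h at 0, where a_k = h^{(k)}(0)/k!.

f: a_k = -1, 0, 8, 0, -32/3, 0, …
g: a_k = 4, 4, -2, 2, -5/2, 7/2, …
h₀=f·g: eliminate ⇒ L₀, order ≤ 2·1.
h=∫₀ˣh₀: take L = L₀·Dx.
L = (19 + 64·x + 64·x^2)·Dx + (-2 - 4·x)·Dx^2 + (1 + 4·x + 4·x^2)·Dx^3  (order 3).
h: a_k = 0, -4, -2, 34/3, 15/2, -337/30, …
ICs: h(0) = 0, h′(0) = -4, h′′(0) = -4.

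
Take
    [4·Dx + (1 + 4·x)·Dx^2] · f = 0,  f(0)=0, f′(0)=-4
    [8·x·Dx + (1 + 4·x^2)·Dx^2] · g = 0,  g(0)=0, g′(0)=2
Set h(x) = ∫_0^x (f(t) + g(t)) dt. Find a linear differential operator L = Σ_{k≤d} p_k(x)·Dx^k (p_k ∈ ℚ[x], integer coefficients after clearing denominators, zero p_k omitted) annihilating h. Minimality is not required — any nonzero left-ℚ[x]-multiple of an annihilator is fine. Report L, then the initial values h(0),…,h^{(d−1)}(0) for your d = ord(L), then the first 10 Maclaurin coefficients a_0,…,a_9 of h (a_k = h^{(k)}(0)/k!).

L = (-8 - 96·x + 96·x^2 + 128·x^3)·Dx^2 + (-10 - 16·x - 72·x^2 + 192·x^3 + 256·x^4)·Dx^3 + (-1 - 2·x + 8·x^2 + 8·x^3 + 48·x^4 + 64·x^5)·Dx^4  (order 4).
h: a_k = 0, 0, -1, 8/3, -6, 64/5, -496/15, 2048/21, -2064/7, 8192/9, …
ICs: h(0) = 0, h′(0) = 0, h′′(0) = -2, h′′′(0) = 16.

f: a_k = 0, -4, 8, -64/3, 64, -1024/5, 2048/3, -16384/7, 8192, -262144/9, …
g: a_k = 0, 2, 0, -8/3, 0, 32/5, 0, -128/7, 0, 512/9, …
Weyl lclm of L_f,L_g ⇒ L₀ (ord ≤ 4).
∫: right-multiply L₀ by Dx.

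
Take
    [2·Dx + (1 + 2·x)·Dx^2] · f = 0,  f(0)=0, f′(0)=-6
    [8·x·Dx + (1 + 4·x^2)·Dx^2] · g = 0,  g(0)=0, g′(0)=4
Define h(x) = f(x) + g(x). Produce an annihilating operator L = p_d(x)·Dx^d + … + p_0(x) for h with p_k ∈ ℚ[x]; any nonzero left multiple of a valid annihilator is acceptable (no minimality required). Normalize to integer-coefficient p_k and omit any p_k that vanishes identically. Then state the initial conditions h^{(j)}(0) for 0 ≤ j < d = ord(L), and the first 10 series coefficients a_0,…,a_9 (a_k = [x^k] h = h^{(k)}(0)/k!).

f: a_k = 0, -6, 6, -8, 12, -96/5, 32, -384/7, 96, -512/3, …
g: a_k = 0, 4, 0, -16/3, 0, 64/5, 0, -256/7, 0, 1024/9, …
h₀=f+g: left-lcm gives L₀, ord ≤ 4.
L = (-8 - 48·x + 96·x^2 + 64·x^3)·Dx + (-8 - 16·x + 192·x^3 + 128·x^4)·Dx^2 + (-1 + 2·x + 8·x^2 + 16·x^3 + 48·x^4 + 32·x^5)·Dx^3  (order 3).
h: a_k = 0, -2, 6, -40/3, 12, -32/5, 32, -640/7, 96, -512/9, …
ICs: h(0) = 0, h′(0) = -2, h′′(0) = 12.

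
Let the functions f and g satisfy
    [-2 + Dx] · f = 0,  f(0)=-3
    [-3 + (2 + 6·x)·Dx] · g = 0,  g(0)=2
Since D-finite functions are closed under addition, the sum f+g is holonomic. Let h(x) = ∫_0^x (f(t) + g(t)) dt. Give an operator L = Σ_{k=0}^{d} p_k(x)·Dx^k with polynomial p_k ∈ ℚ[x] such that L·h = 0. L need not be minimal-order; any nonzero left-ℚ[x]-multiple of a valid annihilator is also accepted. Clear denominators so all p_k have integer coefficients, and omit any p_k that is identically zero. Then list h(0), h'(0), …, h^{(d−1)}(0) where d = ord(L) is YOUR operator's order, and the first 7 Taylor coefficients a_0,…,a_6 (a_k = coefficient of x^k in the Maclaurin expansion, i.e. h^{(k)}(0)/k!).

f: a_k = -3, -6, -6, -4, -2, -4/5, -4/15, …
g: a_k = 2, 3, -9/4, 27/8, -405/64, 1701/128, -15309/512, …
h₀=f+g: left-lcm gives L₀, ord ≤ 2.
∫: right-multiply L₀ by Dx.
L = (42 + 72·x)·Dx + (-25 - 96·x - 144·x^2)·Dx^2 + (2 + 30·x + 72·x^2)·Dx^3  (order 3).
h: a_k = 0, -1, -3/2, -11/4, -5/32, -533/320, 7993/3840, …
ICs: h(0) = 0, h′(0) = -1, h′′(0) = -3.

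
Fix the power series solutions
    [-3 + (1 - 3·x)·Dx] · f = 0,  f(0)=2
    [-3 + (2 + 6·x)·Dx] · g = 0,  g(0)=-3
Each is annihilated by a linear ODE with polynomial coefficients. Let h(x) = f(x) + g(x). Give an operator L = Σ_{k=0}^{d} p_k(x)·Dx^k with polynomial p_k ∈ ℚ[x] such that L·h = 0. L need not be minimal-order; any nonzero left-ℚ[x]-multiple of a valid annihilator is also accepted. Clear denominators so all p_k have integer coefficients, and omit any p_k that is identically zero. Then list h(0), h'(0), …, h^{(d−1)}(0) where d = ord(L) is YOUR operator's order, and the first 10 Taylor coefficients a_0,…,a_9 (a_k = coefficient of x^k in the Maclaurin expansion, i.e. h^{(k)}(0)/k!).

L = (-45 - 81·x) + (27 + 126·x + 243·x^2)·Dx + (-2 - 18·x + 18·x^2 + 162·x^3)·Dx^2  (order 2).
h: a_k = -1, 3/2, 171/8, 783/16, 21951/128, 119313/256, 1538919/1024, 8741439/2048, 438425703/32768, 2537670141/65536, …
ICs: h(0) = -1, h′(0) = 3/2.

f: a_k = 2, 6, 18, 54, 162, 486, 1458, 4374, 13122, 39366, …
g: a_k = -3, -9/2, 27/8, -81/16, 1215/128, -5103/256, 45927/1024, -216513/2048, 8444007/32768, -42220035/65536, …
f+g: L₀ = lclm(L_f,L_g), ord ≤ 1+1.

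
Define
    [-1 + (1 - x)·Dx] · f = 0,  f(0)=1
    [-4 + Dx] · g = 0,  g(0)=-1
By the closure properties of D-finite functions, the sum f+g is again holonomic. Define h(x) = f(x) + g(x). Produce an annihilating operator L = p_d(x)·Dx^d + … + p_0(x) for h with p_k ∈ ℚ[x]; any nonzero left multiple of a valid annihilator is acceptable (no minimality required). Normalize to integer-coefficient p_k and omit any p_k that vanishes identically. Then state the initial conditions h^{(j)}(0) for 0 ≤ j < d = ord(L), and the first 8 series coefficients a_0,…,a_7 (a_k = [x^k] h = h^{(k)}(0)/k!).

L = (8 - 16·x) + (-14 + 32·x - 16·x^2)·Dx + (3 - 7·x + 4·x^2)·Dx^2  (order 2).
h: a_k = 0, -3, -7, -29/3, -29/3, -113/15, -211/45, -709/315, …
ICs: h(0) = 0, h′(0) = -3.

f: a_k = 1, 1, 1, 1, 1, 1, 1, 1, …
g: a_k = -1, -4, -8, -32/3, -32/3, -128/15, -256/45, -1024/315, …
Sum ⇒ L₀ = lclm(L_f,L_g) in ℚ(x)⟨Dx⟩.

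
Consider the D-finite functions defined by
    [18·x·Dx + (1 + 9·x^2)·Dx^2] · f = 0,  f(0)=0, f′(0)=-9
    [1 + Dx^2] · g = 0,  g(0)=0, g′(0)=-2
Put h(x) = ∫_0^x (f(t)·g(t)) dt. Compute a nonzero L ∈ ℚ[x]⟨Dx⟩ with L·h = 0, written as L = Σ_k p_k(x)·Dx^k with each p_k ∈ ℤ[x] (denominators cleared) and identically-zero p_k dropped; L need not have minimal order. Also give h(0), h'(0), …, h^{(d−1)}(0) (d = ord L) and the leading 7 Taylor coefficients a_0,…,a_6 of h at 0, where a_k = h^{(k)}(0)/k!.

f: a_k = 0, -9, 0, 27, 0, -729/5, 0, …
g: a_k = 0, -2, 0, 1/3, 0, -1/60, 0, …
Sym-product of L_f,L_g gives L₀ (≤ ord 4).
Integrate: L := L₀·Dx.
L = (370 + 9594·x^2 + 4131·x^4 + 2916·x^6 + 6561·x^8)·Dx + (684·x + 6804·x^3 + 8748·x^5 + 26244·x^7)·Dx^2 + (380 + 9792·x^2 + 5346·x^4 + 5832·x^6 + 13122·x^8)·Dx^3 + (684·x + 6804·x^3 + 8748·x^5 + 26244·x^7)·Dx^4 + (10 + 198·x^2 + 1215·x^4 + 2916·x^6 + 6561·x^8)·Dx^5  (order 5).
h: a_k = 0, 0, 0, 6, 0, -57/5, 0, …
ICs: h(0) = 0, h′(0) = 0, h′′(0) = 0, h′′′(0) = 36, h′′′′(0) = 0.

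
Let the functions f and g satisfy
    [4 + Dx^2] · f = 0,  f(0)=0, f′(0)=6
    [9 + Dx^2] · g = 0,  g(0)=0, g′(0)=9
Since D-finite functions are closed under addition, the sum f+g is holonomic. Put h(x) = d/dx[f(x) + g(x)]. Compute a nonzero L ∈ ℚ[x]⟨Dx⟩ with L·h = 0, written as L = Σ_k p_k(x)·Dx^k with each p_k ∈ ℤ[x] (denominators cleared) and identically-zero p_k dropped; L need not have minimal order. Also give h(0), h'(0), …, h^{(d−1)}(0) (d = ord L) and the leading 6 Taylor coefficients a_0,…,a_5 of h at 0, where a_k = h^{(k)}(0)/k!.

L = 36 + 13·Dx^2 + Dx^4  (order 4).
h: a_k = 15, 0, -105/2, 0, 275/8, 0, …
ICs: h(0) = 15, h′(0) = 0, h′′(0) = -105, h′′′(0) = 0.

f: a_k = 0, 6, 0, -4, 0, 4/5, …
g: a_k = 0, 9, 0, -27/2, 0, 243/40, …
L₀ := lclm(L_f,L_g); ord L₀ ≤ 2+2.
h₀' ⇒ L via d/dx closure of L₀.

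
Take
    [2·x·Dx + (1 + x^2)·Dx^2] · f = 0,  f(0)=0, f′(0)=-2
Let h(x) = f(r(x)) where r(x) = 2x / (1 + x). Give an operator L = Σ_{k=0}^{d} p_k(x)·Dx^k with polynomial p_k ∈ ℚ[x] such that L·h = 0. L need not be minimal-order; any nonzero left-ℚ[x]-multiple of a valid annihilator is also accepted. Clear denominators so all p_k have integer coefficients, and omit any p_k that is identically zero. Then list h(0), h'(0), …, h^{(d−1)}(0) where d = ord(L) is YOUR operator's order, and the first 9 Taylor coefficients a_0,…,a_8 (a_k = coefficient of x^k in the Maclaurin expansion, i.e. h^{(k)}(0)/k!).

f: a_k = 0, -2, 0, 2/3, 0, -2/5, 0, 2/7, 0, …
Change of var in L_f (x↦r) gives L₀.
L = (2 + 10·x)·Dx + (1 + 2·x + 5·x^2)·Dx^2  (order 2).
h: a_k = 0, -4, 4, 4/3, -12, 76/5, 44/3, -556/7, 84, …
ICs: h(0) = 0, h′(0) = -4.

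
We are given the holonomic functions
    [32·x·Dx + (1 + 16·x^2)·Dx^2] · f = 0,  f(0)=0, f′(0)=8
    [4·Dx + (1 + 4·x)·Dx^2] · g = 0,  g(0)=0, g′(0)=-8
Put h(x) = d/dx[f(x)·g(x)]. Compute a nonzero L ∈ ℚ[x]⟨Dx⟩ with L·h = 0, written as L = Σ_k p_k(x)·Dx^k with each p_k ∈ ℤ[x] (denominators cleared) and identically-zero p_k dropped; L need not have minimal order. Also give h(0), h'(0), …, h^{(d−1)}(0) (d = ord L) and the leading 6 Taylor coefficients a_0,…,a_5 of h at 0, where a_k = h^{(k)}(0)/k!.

f: a_k = 0, 8, 0, -128/3, 0, 2048/5, …
g: a_k = 0, -8, 16, -128/3, 128, -2048/5, …
Product ⇒ symmetric product L₀, ord ≤ 4.
Differentiate: ansatz ord ≤ ord L₀ ⇒ L.
L = (1536 + 11264·x + 81920·x^2 + 638976·x^3 + 1966080·x^4 + 3407872·x^5 + 4194304·x^7) + (288 + 7936·x + 78848·x^2 + 495616·x^3 + 2228224·x^4 + 6094848·x^5 + 9175040·x^6 + 3145728·x^7 + 14680064·x^8)·Dx + (48 + 1024·x + 12288·x^2 + 79872·x^3 + 368640·x^4 + 1277952·x^5 + 3145728·x^6 + 4718592·x^7 + 3145728·x^8 + 8388608·x^9)·Dx^2 + (5 + 72·x + 592·x^2 + 3584·x^3 + 16896·x^4 + 61440·x^5 + 172032·x^6 + 393216·x^7 + 589824·x^8 + 524288·x^9 + 1048576·x^10)·Dx^3  (order 3).
h: a_k = 0, -128, 384, 0, 5120/3, -425984/15, …
ICs: h(0) = 0, h′(0) = -128, h′′(0) = 768.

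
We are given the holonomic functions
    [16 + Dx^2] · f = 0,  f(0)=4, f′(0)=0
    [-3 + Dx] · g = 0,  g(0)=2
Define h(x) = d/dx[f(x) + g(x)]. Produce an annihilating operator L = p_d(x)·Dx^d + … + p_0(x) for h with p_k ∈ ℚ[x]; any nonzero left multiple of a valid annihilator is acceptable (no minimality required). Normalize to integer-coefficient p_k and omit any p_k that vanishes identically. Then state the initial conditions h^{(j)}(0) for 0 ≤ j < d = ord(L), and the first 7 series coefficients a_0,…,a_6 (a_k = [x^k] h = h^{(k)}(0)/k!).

f: a_k = 4, 0, -32, 0, 128/3, 0, -1024/45, …
g: a_k = 2, 6, 9, 9, 27/4, 81/20, 81/40, …
h₀=f+g: left-lcm gives L₀, ord ≤ 3.
h=h₀': d/dx-closure on L₀ ⇒ L.
L = 48 - 16·Dx + 3·Dx^2 - Dx^3  (order 3).
h: a_k = 6, -46, 27, 593/3, 81/4, -7463/60, 243/40, …
ICs: h(0) = 6, h′(0) = -46, h′′(0) = 54.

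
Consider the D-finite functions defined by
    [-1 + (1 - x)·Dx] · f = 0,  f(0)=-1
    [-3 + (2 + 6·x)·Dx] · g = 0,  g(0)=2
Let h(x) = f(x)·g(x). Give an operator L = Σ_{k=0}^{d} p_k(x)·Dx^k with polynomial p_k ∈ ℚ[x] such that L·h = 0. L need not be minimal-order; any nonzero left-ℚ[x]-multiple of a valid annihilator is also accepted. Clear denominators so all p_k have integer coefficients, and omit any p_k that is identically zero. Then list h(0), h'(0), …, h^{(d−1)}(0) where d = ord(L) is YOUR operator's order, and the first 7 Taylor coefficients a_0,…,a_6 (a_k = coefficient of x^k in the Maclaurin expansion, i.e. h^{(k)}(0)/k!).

L = (5 + 3·x) + (-2 - 4·x + 6·x^2)·Dx  (order 1).
h: a_k = -2, -5, -11/4, -49/8, 13/64, -1675/128, 8609/512, …
ICs: h(0) = -2.

f: a_k = -1, -1, -1, -1, -1, -1, -1, …
g: a_k = 2, 3, -9/4, 27/8, -405/64, 1701/128, -15309/512, …
f·g: L₀ = L_f ⊗_s L_g, ord ≤ 1·1.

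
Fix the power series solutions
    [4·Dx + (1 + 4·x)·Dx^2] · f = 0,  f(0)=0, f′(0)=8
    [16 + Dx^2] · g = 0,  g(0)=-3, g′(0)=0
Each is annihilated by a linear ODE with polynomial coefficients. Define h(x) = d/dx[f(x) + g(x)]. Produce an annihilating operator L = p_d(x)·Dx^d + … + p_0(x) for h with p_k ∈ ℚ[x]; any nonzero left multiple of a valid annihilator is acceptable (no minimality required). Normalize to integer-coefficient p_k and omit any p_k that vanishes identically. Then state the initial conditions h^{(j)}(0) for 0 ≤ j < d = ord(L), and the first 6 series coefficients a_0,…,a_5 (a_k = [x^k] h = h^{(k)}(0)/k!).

f: a_k = 0, 8, -16, 128/3, -128, 2048/5, …
g: a_k = -3, 0, 24, 0, -32, 0, …
L₀ := lclm(L_f,L_g); ord L₀ ≤ 2+2.
h=h₀': d/dx-closure on L₀ ⇒ L.
L = (448 + 512·x + 1024·x^2) + (48 + 320·x + 768·x^2 + 1024·x^3)·Dx + (28 + 32·x + 64·x^2)·Dx^2 + (3 + 20·x + 48·x^2 + 64·x^3)·Dx^3  (order 3).
h: a_k = 8, 16, 128, -640, 2048, -40448/5, …
ICs: h(0) = 8, h′(0) = 16, h′′(0) = 256.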